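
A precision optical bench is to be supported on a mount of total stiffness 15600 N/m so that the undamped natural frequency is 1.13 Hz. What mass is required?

309 kg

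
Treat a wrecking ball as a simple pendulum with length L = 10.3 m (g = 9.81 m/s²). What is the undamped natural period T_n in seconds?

For a simple pendulum ω_n = √(g/L) = √(9.81/10.3) = √0.9524 = 0.9759 rad/s.
T_n = 2π/ω_n = 6.283/0.9759 = 6.438 s.

6.44 s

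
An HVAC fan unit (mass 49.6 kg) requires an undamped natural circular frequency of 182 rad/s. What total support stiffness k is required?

1640000 N/m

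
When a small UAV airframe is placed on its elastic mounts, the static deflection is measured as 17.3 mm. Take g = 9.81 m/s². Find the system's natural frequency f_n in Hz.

ω_n = √(g/δ_st) = √(9.81/0.0173) = √567.1 = 23.81 rad/s.
f_n = ω_n/(2π) = 23.81/6.283 = 3.790 Hz.

3.79 Hz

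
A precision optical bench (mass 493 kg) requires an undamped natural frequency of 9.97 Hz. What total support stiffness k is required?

ω_n = 2πf_n = 2π × 9.97 = 62.64 rad/s.
k = m·ω_n² = 493 × 62.64² = 493 × 3924 = 1935000 N/m.

1930000 N/m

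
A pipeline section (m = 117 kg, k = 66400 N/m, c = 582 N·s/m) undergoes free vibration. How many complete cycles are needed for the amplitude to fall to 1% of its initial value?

7 cycles

ζ = c/(2√(km)) = 582/(2√(66400 × 117)) = 582/5575 = 0.1044.
Logarithmic decrement δ = 2πζ/√(1 − ζ²) = 2π × 0.1044/√(1 − 0.0109) = 0.6596.
x_n/x₀ = e^(−nδ) ≤ 0.01; take ln: n ≥ ln(1/0.01)/δ = 4.605/0.6596 = 6.982.
So 7 complete cycles are required.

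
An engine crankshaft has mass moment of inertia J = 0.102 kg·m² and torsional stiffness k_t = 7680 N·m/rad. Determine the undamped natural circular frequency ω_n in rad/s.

274 rad/s

ω_n = √(k_t/J) = √(7680/0.102) = √75290 = 274.4 rad/s.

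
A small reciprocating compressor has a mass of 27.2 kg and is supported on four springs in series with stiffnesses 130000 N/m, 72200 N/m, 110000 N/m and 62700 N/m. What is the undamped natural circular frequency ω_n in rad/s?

Series springs: 1/k_eq = 1/130000 + 1/72200 + 1/110000 + 1/62700 = 4.658×10^-5, so k_eq = 21470 N/m.
ω_n = √(k_eq/m) = √(21470/27.2) = √789.2 = 28.09 rad/s.

28.1 rad/s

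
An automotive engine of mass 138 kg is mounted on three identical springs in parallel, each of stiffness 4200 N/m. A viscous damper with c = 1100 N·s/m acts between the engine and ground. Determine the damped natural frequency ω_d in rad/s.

Parallel springs add: k_eq = 3 × 4200 = 12600 N/m.
ω_n = √(k_eq/m) = √(12600/138) = 9.555 rad/s.
Critical damping c_c = 2√(k_eq·m) = 2√(12600 × 138) = 2637 N·s/m, so ζ = c/c_c = 1100/2637 = 0.4171.
ω_d = ω_n√(1 − ζ²) = 9.555 × √(1 − 0.174) = 8.684 rad/s.

8.68 rad/s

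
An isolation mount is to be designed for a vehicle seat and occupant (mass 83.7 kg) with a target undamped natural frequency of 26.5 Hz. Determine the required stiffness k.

2320000 N/m

ω_n = 2πf_n = 2π × 26.5 = 166.5 rad/s.
k = m·ω_n² = 83.7 × 166.5² = 83.7 × 27720 = 2320000 N/m.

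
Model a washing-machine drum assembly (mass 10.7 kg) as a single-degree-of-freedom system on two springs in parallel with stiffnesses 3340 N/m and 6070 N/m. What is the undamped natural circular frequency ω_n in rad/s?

29.7 rad/s

Parallel springs add: k_eq = 3340 + 6070 = 9410 N/m.
ω_n = √(k_eq/m) = √(9410/10.7) = √879.4 = 29.66 rad/s.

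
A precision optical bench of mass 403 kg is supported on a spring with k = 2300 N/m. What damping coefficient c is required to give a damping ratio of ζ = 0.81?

1560 N·s/m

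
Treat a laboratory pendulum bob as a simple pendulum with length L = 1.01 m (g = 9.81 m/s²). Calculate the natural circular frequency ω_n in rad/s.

3.12 rad/s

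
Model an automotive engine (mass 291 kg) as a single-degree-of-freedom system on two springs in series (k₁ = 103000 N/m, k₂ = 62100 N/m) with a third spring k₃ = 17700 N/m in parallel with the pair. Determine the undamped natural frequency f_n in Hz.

2.22 Hz

Series pair: k_s = k₁k₂/(k₁+k₂) = (103000)(62100)/(103000 + 62100) = 38740 N/m. In parallel with k₃: k_eq = 38740 + 17700 = 56440 N/m.
ω_n = √(k_eq/m) = √(56440/291) = √194.0 = 13.93 rad/s.
f_n = ω_n/(2π) = 13.93/6.283 = 2.217 Hz.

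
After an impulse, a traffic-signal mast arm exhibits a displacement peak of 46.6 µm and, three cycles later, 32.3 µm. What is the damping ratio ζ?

Logarithmic decrement δ = (1/n)·ln(x₀/x_n) = (1/3)·ln(46.6/32.3) = (1/3)·ln(1.443) = 0.1222.
ζ = δ/√(4π² + δ²) = 0.1222/√(39.48 + 0.0149) = 0.1222/6.284 = 0.01944.

0.0194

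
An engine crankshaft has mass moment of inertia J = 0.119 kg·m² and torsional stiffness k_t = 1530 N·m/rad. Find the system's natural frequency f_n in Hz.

ω_n = √(k_t/J) = √(1530/0.119) = √12860 = 113.4 rad/s.
f_n = ω_n/(2π) = 113.4/6.283 = 18.05 Hz.

18.0 Hz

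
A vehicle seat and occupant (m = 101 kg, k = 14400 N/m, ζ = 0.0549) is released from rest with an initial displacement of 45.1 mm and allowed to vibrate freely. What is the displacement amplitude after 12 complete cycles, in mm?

Logarithmic decrement δ = 2πζ/√(1 − ζ²) = 2π × 0.05490/√(1 − 0.00301) = 0.3455.
After n cycles, x_n/x₀ = e^(−nδ), so x_12 = 45.1 × e^(−12 × 0.3455) = 45.1 × 0.01583 = 0.7141 mm.

0.714 mm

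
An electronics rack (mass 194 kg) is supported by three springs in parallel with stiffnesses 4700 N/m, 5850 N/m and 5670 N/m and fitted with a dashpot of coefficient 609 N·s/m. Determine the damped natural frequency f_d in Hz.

Parallel springs add: k_eq = 4700 + 5850 + 5670 = 16220 N/m.
ω_n = √(k_eq/m) = √(16220/194) = 9.144 rad/s.
Critical damping c_c = 2√(k_eq·m) = 2√(16220 × 194) = 3548 N·s/m, so ζ = c/c_c = 609/3548 = 0.1717.
ω_d = ω_n√(1 − ζ²) = 9.144 × √(1 − 0.0295) = 9.008 rad/s.
f_d = ω_d/(2π) = 1.434 Hz.

1.43 Hz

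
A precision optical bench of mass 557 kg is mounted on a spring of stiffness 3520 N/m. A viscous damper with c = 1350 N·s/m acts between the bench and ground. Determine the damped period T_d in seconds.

ω_n = √(k/m) = √(3520/557) = 2.514 rad/s.
Critical damping c_c = 2√(k·m) = 2√(3520 × 557) = 2800 N·s/m, so ζ = c/c_c = 1350/2800 = 0.4821.
ω_d = ω_n√(1 − ζ²) = 2.514 × √(1 − 0.232) = 2.202 rad/s.
T_d = 2π/ω_d = 2.853 s.

2.85 s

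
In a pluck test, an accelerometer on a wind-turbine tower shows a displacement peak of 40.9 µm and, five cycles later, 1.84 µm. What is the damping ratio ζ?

0.0982

Logarithmic decrement δ = (1/n)·ln(x₀/x_n) = (1/5)·ln(40.9/1.84) = (1/5)·ln(22.23) = 0.6203.
ζ = δ/√(4π² + δ²) = 0.6203/√(39.48 + 0.385) = 0.6203/6.314 = 0.09824.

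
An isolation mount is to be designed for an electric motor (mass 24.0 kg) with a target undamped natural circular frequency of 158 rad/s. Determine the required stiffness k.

599000 N/m

k = m·ω_n² = 24.0 × 158.0² = 24.0 × 24960 = 599100 N/m.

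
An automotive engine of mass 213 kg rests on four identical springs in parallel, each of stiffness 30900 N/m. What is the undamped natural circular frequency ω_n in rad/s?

24.1 rad/s

Parallel springs add: k_eq = 4 × 30900 = 123600 N/m.
ω_n = √(k_eq/m) = √(123600/213) = √580.3 = 24.09 rad/s.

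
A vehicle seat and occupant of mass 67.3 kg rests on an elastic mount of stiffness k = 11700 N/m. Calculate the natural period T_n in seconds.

ω_n = √(k/m) = √(11700/67.3) = √173.8 = 13.19 rad/s.
T_n = 2π/ω_n = 6.283/13.19 = 0.4765 s.

0.477 s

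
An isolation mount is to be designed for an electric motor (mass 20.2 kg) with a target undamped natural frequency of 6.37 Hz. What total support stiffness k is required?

ω_n = 2πf_n = 2π × 6.37 = 40.02 rad/s.
k = m·ω_n² = 20.2 × 40.02² = 20.2 × 1602 = 32360 N/m.

32400 N/m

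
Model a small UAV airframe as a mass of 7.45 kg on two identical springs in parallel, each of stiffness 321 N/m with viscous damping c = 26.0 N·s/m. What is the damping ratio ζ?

0.188

Parallel springs add: k_eq = 2 × 321 = 642.0 N/m.
ω_n = √(k_eq/m) = √(642.0/7.45) = 9.283 rad/s.
Critical damping c_c = 2√(k_eq·m) = 2√(642.0 × 7.45) = 138.3 N·s/m, so ζ = c/c_c = 26.0/138.3 = 0.1880.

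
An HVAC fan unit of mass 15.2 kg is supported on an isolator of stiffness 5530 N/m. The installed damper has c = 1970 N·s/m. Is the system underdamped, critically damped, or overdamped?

c_c = 2√(k·m) = 579.8 N·s/m; ζ = c/c_c = 1970/579.8 = 3.40.
Since ζ > 1 the system is overdamped.

overdamped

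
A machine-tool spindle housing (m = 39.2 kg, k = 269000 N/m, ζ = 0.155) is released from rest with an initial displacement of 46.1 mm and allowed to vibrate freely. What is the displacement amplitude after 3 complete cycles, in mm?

2.40 mm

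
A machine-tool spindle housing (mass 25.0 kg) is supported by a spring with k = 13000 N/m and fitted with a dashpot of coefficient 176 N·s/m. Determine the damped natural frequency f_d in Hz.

ω_n = √(k/m) = √(13000/25.0) = 22.80 rad/s.
Critical damping c_c = 2√(k·m) = 2√(13000 × 25.0) = 1140 N·s/m, so ζ = c/c_c = 176/1140 = 0.1544.
ω_d = ω_n√(1 − ζ²) = 22.80 × √(1 − 0.0238) = 22.53 rad/s.
f_d = ω_d/(2π) = 3.586 Hz.

3.59 Hz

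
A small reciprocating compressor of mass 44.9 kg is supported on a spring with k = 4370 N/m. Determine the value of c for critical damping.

886 N·s/m

c_c = 2√(k·m) = 2√(4370 × 44.9) = 2 × 443.0 = 885.9 N·s/m.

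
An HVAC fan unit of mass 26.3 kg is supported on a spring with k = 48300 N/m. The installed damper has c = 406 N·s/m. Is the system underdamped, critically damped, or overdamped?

underdamped

c_c = 2√(k·m) = 2254 N·s/m; ζ = c/c_c = 406/2254 = 0.180.
Since ζ < 1 the system is underdamped.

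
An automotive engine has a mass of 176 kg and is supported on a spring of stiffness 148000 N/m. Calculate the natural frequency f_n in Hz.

4.62 Hz

ω_n = √(k/m) = √(148000/176) = √840.9 = 29.00 rad/s.
f_n = ω_n/(2π) = 29.00/6.283 = 4.615 Hz.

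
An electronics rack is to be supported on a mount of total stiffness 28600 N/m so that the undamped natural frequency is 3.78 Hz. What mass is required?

50.7 kg

ω_n = 2πf_n = 2π × 3.78 = 23.75 rad/s.
m = k/ω_n² = 28600/23.75² = 28600/564.1 = 50.70 kg.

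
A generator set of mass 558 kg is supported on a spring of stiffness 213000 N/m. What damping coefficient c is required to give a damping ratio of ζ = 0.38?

c_c = 2√(k·m) = 2√(213000 × 558) = 21800 N·s/m.
c = ζ·c_c = 0.38 × 21800 = 8286 N·s/m.

8290 N·s/m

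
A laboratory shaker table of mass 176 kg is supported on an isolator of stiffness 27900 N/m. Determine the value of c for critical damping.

c_c = 2√(k·m) = 2√(27900 × 176) = 2 × 2216 = 4432 N·s/m.

4430 N·s/m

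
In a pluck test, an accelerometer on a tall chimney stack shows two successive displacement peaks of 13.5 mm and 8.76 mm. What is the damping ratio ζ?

Logarithmic decrement δ = (1/n)·ln(x₀/x_n) = (1/1)·ln(13.5/8.76) = (1/1)·ln(1.541) = 0.4325.
ζ = δ/√(4π² + δ²) = 0.4325/√(39.48 + 0.187) = 0.4325/6.298 = 0.06867.

0.0687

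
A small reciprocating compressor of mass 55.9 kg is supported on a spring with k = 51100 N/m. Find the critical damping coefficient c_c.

c_c = 2√(k·m) = 2√(51100 × 55.9) = 2 × 1690 = 3380 N·s/m.

3380 N·s/m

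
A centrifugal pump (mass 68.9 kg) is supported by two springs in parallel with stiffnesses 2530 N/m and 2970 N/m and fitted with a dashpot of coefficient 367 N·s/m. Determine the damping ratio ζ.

0.298

Parallel springs add: k_eq = 2530 + 2970 = 5500 N/m.
ω_n = √(k_eq/m) = √(5500/68.9) = 8.935 rad/s.
Critical damping c_c = 2√(k_eq·m) = 2√(5500 × 68.9) = 1231 N·s/m, so ζ = c/c_c = 367/1231 = 0.2981.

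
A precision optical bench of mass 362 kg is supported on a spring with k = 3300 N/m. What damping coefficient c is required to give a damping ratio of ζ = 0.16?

350 N·s/m

c_c = 2√(k·m) = 2√(3300 × 362) = 2186 N·s/m.
c = ζ·c_c = 0.16 × 2186 = 349.8 N·s/m.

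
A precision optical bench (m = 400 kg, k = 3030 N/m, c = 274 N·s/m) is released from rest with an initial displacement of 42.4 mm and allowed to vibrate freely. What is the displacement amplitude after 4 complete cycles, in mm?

1.81 mm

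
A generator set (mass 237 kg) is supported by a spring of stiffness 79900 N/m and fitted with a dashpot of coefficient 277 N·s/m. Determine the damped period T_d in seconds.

0.342 s

ω_n = √(k/m) = √(79900/237) = 18.36 rad/s.
Critical damping c_c = 2√(k·m) = 2√(79900 × 237) = 8703 N·s/m, so ζ = c/c_c = 277/8703 = 0.03183.
ω_d = ω_n√(1 − ζ²) = 18.36 × √(1 − 0.00101) = 18.35 rad/s.
T_d = 2π/ω_d = 0.3424 s.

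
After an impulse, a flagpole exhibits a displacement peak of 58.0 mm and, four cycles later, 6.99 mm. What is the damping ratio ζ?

Logarithmic decrement δ = (1/n)·ln(x₀/x_n) = (1/4)·ln(58.0/6.99) = (1/4)·ln(8.298) = 0.5290.
ζ = δ/√(4π² + δ²) = 0.5290/√(39.48 + 0.280) = 0.5290/6.305 = 0.08389.

0.0839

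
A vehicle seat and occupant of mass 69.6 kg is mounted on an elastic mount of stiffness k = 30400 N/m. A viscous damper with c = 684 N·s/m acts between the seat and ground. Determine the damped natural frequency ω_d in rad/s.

ω_n = √(k/m) = √(30400/69.6) = 20.90 rad/s.
Critical damping c_c = 2√(k·m) = 2√(30400 × 69.6) = 2909 N·s/m, so ζ = c/c_c = 684/2909 = 0.2351.
ω_d = ω_n√(1 − ζ²) = 20.90 × √(1 − 0.0553) = 20.31 rad/s.

20.3 rad/s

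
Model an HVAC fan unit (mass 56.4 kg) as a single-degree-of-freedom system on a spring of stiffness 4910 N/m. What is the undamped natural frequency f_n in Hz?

1.48 Hz

ω_n = √(k/m) = √(4910/56.4) = √87.06 = 9.330 rad/s.
f_n = ω_n/(2π) = 9.330/6.283 = 1.485 Hz.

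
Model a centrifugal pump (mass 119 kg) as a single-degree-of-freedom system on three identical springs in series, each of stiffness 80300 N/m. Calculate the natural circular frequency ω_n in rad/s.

15.0 rad/s

Series springs: 1/k_eq = 3/80300, so k_eq = 80300/3 = 26770 N/m.
ω_n = √(k_eq/m) = √(26770/119) = √224.9 = 15.00 rad/s.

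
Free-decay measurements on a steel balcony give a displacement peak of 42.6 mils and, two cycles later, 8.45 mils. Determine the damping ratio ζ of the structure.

0.128

Logarithmic decrement δ = (1/n)·ln(x₀/x_n) = (1/2)·ln(42.6/8.45) = (1/2)·ln(5.041) = 0.8088.
ζ = δ/√(4π² + δ²) = 0.8088/√(39.48 + 0.654) = 0.8088/6.335 = 0.1277.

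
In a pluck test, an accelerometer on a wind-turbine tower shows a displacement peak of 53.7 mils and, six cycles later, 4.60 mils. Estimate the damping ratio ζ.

0.0650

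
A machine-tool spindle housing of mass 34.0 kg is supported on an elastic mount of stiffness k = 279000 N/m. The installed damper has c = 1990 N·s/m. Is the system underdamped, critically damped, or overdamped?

underdamped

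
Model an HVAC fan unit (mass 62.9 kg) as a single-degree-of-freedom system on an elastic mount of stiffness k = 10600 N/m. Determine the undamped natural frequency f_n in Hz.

2.07 Hz

ω_n = √(k/m) = √(10600/62.9) = √168.5 = 12.98 rad/s.
f_n = ω_n/(2π) = 12.98/6.283 = 2.066 Hz.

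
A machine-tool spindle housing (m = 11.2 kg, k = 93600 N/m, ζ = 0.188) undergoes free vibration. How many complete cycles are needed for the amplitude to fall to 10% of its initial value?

2 cycles

Logarithmic decrement δ = 2πζ/√(1 − ζ²) = 2π × 0.1880/√(1 − 0.0353) = 1.203.
x_n/x₀ = e^(−nδ) ≤ 0.1; take ln: n ≥ ln(1/0.1)/δ = 2.303/1.203 = 1.915.
So 2 complete cycles are required.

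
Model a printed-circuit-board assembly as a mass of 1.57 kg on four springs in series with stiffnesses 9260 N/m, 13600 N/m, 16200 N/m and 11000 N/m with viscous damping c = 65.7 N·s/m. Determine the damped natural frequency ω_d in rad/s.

38.3 rad/s

Series springs: 1/k_eq = 1/9260 + 1/13600 + 1/16200 + 1/11000 = 0.0003342, so k_eq = 2993 N/m.
ω_n = √(k_eq/m) = √(2993/1.57) = 43.66 rad/s.
Critical damping c_c = 2√(k_eq·m) = 2√(2993 × 1.57) = 137.1 N·s/m, so ζ = c/c_c = 65.7/137.1 = 0.4792.
ω_d = ω_n√(1 − ζ²) = 43.66 × √(1 − 0.230) = 38.32 rad/s.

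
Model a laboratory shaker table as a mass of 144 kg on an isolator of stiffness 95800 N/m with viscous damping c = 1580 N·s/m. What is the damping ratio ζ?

ω_n = √(k/m) = √(95800/144) = 25.79 rad/s.
Critical damping c_c = 2√(k·m) = 2√(95800 × 144) = 7428 N·s/m, so ζ = c/c_c = 1580/7428 = 0.2127.

0.213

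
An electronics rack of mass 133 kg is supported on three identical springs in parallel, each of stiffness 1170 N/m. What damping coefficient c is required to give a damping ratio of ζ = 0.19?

260 N·s/m

Parallel springs add: k_eq = 3 × 1170 = 3510 N/m.
c_c = 2√(k_eq·m) = 2√(3510 × 133) = 1366 N·s/m.
c = ζ·c_c = 0.19 × 1366 = 259.6 N·s/m.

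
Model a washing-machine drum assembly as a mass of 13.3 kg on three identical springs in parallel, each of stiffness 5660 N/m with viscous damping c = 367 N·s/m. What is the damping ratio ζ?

0.386

Parallel springs add: k_eq = 3 × 5660 = 16980 N/m.
ω_n = √(k_eq/m) = √(16980/13.3) = 35.73 rad/s.
Critical damping c_c = 2√(k_eq·m) = 2√(16980 × 13.3) = 950.4 N·s/m, so ζ = c/c_c = 367/950.4 = 0.3861.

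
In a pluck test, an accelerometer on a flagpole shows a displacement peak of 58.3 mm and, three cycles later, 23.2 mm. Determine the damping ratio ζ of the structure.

0.0488

Logarithmic decrement δ = (1/n)·ln(x₀/x_n) = (1/3)·ln(58.3/23.2) = (1/3)·ln(2.513) = 0.3071.
ζ = δ/√(4π² + δ²) = 0.3071/√(39.48 + 0.0943) = 0.3071/6.291 = 0.04883.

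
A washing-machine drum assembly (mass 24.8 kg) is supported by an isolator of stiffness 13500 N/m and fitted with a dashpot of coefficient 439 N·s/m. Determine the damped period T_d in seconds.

ω_n = √(k/m) = √(13500/24.8) = 23.33 rad/s.
Critical damping c_c = 2√(k·m) = 2√(13500 × 24.8) = 1157 N·s/m, so ζ = c/c_c = 439/1157 = 0.3794.
ω_d = ω_n√(1 − ζ²) = 23.33 × √(1 − 0.144) = 21.59 rad/s.
T_d = 2π/ω_d = 0.2911 s.

0.291 s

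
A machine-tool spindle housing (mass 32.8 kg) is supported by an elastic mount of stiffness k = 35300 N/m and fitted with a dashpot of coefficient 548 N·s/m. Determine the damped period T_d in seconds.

0.198 s

ω_n = √(k/m) = √(35300/32.8) = 32.81 rad/s.
Critical damping c_c = 2√(k·m) = 2√(35300 × 32.8) = 2152 N·s/m, so ζ = c/c_c = 548/2152 = 0.2546.
ω_d = ω_n√(1 − ζ²) = 32.81 × √(1 − 0.0648) = 31.72 rad/s.
T_d = 2π/ω_d = 0.1981 s.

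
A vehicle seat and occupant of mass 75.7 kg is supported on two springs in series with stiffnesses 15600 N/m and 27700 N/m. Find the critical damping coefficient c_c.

1740 N·s/m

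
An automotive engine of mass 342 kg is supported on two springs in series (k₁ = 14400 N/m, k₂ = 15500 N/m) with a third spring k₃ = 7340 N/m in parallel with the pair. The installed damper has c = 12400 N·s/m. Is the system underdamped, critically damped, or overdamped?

overdamped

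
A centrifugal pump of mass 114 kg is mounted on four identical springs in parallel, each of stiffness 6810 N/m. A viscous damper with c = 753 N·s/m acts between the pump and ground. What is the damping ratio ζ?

0.214

Parallel springs add: k_eq = 4 × 6810 = 27240 N/m.
ω_n = √(k_eq/m) = √(27240/114) = 15.46 rad/s.
Critical damping c_c = 2√(k_eq·m) = 2√(27240 × 114) = 3524 N·s/m, so ζ = c/c_c = 753/3524 = 0.2137.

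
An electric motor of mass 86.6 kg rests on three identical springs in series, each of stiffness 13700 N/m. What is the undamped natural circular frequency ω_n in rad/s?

Series springs: 1/k_eq = 3/13700, so k_eq = 13700/3 = 4567 N/m.
ω_n = √(k_eq/m) = √(4567/86.6) = √52.73 = 7.262 rad/s.

7.26 rad/s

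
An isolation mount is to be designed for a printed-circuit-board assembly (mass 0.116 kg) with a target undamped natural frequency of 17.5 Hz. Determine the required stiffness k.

ω_n = 2πf_n = 2π × 17.5 = 110.0 rad/s.
k = m·ω_n² = 0.116 × 110.0² = 0.116 × 12090 = 1402 N/m.

1400 N/m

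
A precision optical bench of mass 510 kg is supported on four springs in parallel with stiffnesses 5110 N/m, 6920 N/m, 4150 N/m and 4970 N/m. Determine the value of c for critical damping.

Parallel springs add: k_eq = 5110 + 6920 + 4150 + 4970 = 21150 N/m.
c_c = 2√(k_eq·m) = 2√(21150 × 510) = 2 × 3284 = 6569 N·s/m.

6570 N·s/m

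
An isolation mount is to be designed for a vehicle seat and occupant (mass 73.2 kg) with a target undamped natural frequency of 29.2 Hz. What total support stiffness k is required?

ω_n = 2πf_n = 2π × 29.2 = 183.5 rad/s.
k = m·ω_n² = 73.2 × 183.5² = 73.2 × 33660 = 2464000 N/m.

2460000 N/m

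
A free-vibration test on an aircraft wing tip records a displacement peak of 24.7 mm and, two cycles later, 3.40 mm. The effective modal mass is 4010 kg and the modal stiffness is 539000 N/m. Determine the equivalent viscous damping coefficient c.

14500 N·s/m

Logarithmic decrement δ = (1/n)·ln(x₀/x_n) = (1/2)·ln(24.7/3.40) = (1/2)·ln(7.265) = 0.9915.
ζ = δ/√(4π² + δ²) = 0.9915/√(39.48 + 0.983) = 0.9915/6.361 = 0.1559.
c = ζ · 2√(km) = 0.1559 × 2√(539000 × 4010) = 0.1559 × 92980 = 14490 N·s/m.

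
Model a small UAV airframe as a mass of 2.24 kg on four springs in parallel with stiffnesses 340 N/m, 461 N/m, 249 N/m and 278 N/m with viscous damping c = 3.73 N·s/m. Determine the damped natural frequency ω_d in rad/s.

Parallel springs add: k_eq = 340 + 461 + 249 + 278 = 1328 N/m.
ω_n = √(k_eq/m) = √(1328/2.24) = 24.35 rad/s.
Critical damping c_c = 2√(k_eq·m) = 2√(1328 × 2.24) = 109.1 N·s/m, so ζ = c/c_c = 3.73/109.1 = 0.03419.
ω_d = ω_n√(1 − ζ²) = 24.35 × √(1 − 0.00117) = 24.33 rad/s.

24.3 rad/s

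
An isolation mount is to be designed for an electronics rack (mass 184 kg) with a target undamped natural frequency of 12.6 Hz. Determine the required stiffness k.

1150000 N/m

ω_n = 2πf_n = 2π × 12.6 = 79.17 rad/s.
k = m·ω_n² = 184 × 79.17² = 184 × 6268 = 1153000 N/m.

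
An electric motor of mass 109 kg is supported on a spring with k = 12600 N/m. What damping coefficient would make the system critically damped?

c_c = 2√(k·m) = 2√(12600 × 109) = 2 × 1172 = 2344 N·s/m.

2340 N·s/m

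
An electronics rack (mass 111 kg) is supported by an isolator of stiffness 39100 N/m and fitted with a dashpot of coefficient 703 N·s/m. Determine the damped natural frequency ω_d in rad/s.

ω_n = √(k/m) = √(39100/111) = 18.77 rad/s.
Critical damping c_c = 2√(k·m) = 2√(39100 × 111) = 4167 N·s/m, so ζ = c/c_c = 703/4167 = 0.1687.
ω_d = ω_n√(1 − ζ²) = 18.77 × √(1 − 0.0285) = 18.50 rad/s.

18.5 rad/s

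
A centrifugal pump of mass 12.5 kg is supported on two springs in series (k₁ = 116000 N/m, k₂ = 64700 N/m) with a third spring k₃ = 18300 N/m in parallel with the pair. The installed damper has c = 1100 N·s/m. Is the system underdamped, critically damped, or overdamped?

Series pair: k_s = k₁k₂/(k₁+k₂) = (116000)(64700)/(116000 + 64700) = 41530 N/m. In parallel with k₃: k_eq = 41530 + 18300 = 59830 N/m.
c_c = 2√(k_eq·m) = 1730 N·s/m; ζ = c/c_c = 1100/1730 = 0.636.
Since ζ < 1 the system is underdamped.

underdamped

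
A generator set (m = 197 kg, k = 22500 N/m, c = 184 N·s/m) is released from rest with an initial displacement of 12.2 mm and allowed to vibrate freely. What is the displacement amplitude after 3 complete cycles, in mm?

5.35 mm

ζ = c/(2√(km)) = 184/(2√(22500 × 197)) = 184/4211 = 0.04370.
Logarithmic decrement δ = 2πζ/√(1 − ζ²) = 2π × 0.04370/√(1 − 0.00191) = 0.2748.
After n cycles, x_n/x₀ = e^(−nδ), so x_3 = 12.2 × e^(−3 × 0.2748) = 12.2 × 0.4385 = 5.349 mm.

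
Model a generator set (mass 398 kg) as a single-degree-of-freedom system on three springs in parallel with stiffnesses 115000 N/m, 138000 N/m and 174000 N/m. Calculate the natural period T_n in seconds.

Parallel springs add: k_eq = 115000 + 138000 + 174000 = 427000 N/m.
ω_n = √(k_eq/m) = √(427000/398) = √1073 = 32.75 rad/s.
T_n = 2π/ω_n = 6.283/32.75 = 0.1918 s.

0.192 s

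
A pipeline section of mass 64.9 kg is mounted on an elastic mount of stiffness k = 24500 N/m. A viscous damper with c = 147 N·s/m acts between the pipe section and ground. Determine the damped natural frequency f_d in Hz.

3.09 Hz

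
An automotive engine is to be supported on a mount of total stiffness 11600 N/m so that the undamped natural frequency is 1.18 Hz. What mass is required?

211 kg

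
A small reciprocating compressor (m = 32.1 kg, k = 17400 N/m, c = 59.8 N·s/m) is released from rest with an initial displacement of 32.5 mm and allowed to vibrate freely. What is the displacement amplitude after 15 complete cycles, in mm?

0.746 mm

ζ = c/(2√(km)) = 59.8/(2√(17400 × 32.1)) = 59.8/1495 = 0.04001.
Logarithmic decrement δ = 2πζ/√(1 − ζ²) = 2π × 0.04001/√(1 − 0.00160) = 0.2516.
After n cycles, x_n/x₀ = e^(−nδ), so x_15 = 32.5 × e^(−15 × 0.2516) = 32.5 × 0.02297 = 0.7465 mm.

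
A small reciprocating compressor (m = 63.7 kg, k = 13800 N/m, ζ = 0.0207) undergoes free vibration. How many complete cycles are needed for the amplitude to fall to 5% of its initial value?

24 cycles

Logarithmic decrement δ = 2πζ/√(1 − ζ²) = 2π × 0.02070/√(1 − 0.000428) = 0.1301.
x_n/x₀ = e^(−nδ) ≤ 0.05; take ln: n ≥ ln(1/0.05)/δ = 2.996/0.1301 = 23.03.
So 24 complete cycles are required.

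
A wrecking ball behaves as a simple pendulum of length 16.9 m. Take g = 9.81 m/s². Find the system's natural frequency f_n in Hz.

For a simple pendulum ω_n = √(g/L) = √(9.81/16.9) = √0.5805 = 0.7619 rad/s.
f_n = ω_n/(2π) = 0.7619/6.283 = 0.1213 Hz.

0.121 Hz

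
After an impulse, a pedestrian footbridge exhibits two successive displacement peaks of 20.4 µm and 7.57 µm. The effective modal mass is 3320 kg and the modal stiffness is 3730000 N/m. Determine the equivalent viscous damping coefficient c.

34700 N·s/m

Logarithmic decrement δ = (1/n)·ln(x₀/x_n) = (1/1)·ln(20.4/7.57) = (1/1)·ln(2.695) = 0.9913.
ζ = δ/√(4π² + δ²) = 0.9913/√(39.48 + 0.983) = 0.9913/6.361 = 0.1558.
c = ζ · 2√(km) = 0.1558 × 2√(3730000 × 3320) = 0.1558 × 222600 = 34690 N·s/m.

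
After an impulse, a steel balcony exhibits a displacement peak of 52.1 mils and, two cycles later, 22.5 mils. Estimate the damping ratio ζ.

Logarithmic decrement δ = (1/n)·ln(x₀/x_n) = (1/2)·ln(52.1/22.5) = (1/2)·ln(2.316) = 0.4198.
ζ = δ/√(4π² + δ²) = 0.4198/√(39.48 + 0.176) = 0.4198/6.297 = 0.06667.

0.0667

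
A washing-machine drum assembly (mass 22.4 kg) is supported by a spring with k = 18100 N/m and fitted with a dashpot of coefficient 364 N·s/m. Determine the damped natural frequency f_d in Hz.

4.34 Hz

ω_n = √(k/m) = √(18100/22.4) = 28.43 rad/s.
Critical damping c_c = 2√(k·m) = 2√(18100 × 22.4) = 1273 N·s/m, so ζ = c/c_c = 364/1273 = 0.2858.
ω_d = ω_n√(1 − ζ²) = 28.43 × √(1 − 0.0817) = 27.24 rad/s.
f_d = ω_d/(2π) = 4.335 Hz.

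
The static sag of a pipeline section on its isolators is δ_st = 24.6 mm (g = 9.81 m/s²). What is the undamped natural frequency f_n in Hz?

3.18 Hz

ω_n = √(g/δ_st) = √(9.81/0.0246) = √398.8 = 19.97 rad/s.
f_n = ω_n/(2π) = 19.97/6.283 = 3.178 Hz.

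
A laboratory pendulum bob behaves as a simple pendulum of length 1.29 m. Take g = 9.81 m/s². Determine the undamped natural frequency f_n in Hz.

For a simple pendulum ω_n = √(g/L) = √(9.81/1.29) = √7.605 = 2.758 rad/s.
f_n = ω_n/(2π) = 2.758/6.283 = 0.4389 Hz.

0.439 Hz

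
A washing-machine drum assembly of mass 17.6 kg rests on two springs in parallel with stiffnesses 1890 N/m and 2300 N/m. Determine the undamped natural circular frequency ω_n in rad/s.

15.4 rad/s

Parallel springs add: k_eq = 1890 + 2300 = 4190 N/m.
ω_n = √(k_eq/m) = √(4190/17.6) = √238.1 = 15.43 rad/s.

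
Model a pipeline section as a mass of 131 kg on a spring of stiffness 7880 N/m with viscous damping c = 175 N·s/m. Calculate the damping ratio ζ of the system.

ω_n = √(k/m) = √(7880/131) = 7.756 rad/s.
Critical damping c_c = 2√(k·m) = 2√(7880 × 131) = 2032 N·s/m, so ζ = c/c_c = 175/2032 = 0.08612.

0.0861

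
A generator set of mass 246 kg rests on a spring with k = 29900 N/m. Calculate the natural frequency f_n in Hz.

ω_n = √(k/m) = √(29900/246) = √121.5 = 11.02 rad/s.
f_n = ω_n/(2π) = 11.02/6.283 = 1.755 Hz.

1.75 Hz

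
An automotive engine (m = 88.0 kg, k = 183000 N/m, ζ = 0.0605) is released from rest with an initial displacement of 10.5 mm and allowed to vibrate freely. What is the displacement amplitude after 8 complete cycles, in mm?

0.499 mm

Logarithmic decrement δ = 2πζ/√(1 − ζ²) = 2π × 0.06050/√(1 − 0.00366) = 0.3808.
After n cycles, x_n/x₀ = e^(−nδ), so x_8 = 10.5 × e^(−8 × 0.3808) = 10.5 × 0.04752 = 0.4989 mm.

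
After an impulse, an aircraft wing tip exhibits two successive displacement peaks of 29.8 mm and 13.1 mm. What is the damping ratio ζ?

0.130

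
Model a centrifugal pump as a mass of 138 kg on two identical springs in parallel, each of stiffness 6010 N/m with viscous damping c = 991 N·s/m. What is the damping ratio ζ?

Parallel springs add: k_eq = 2 × 6010 = 12020 N/m.
ω_n = √(k_eq/m) = √(12020/138) = 9.333 rad/s.
Critical damping c_c = 2√(k_eq·m) = 2√(12020 × 138) = 2576 N·s/m, so ζ = c/c_c = 991/2576 = 0.3847.

0.385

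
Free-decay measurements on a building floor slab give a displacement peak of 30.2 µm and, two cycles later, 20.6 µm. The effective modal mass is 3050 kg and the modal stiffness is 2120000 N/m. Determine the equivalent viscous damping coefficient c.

Logarithmic decrement δ = (1/n)·ln(x₀/x_n) = (1/2)·ln(30.2/20.6) = (1/2)·ln(1.466) = 0.1913.
ζ = δ/√(4π² + δ²) = 0.1913/√(39.48 + 0.0366) = 0.1913/6.286 = 0.03043.
c = ζ · 2√(km) = 0.03043 × 2√(2120000 × 3050) = 0.03043 × 160800 = 4894 N·s/m.

4890 N·s/m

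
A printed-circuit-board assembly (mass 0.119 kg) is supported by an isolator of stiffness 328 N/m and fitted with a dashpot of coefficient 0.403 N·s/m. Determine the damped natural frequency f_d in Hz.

8.35 Hz

ω_n = √(k/m) = √(328.0/0.119) = 52.50 rad/s.
Critical damping c_c = 2√(k·m) = 2√(328.0 × 0.119) = 12.50 N·s/m, so ζ = c/c_c = 0.403/12.50 = 0.03225.
ω_d = ω_n√(1 − ζ²) = 52.50 × √(1 − 0.00104) = 52.47 rad/s.
f_d = ω_d/(2π) = 8.351 Hz.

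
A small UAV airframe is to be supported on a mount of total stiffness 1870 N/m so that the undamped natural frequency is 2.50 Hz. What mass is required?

7.58 kg

ω_n = 2πf_n = 2π × 2.50 = 15.71 rad/s.
m = k/ω_n² = 1870/15.71² = 1870/246.7 = 7.579 kg.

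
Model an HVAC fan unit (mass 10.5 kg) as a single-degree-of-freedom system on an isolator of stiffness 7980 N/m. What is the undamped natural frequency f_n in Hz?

ω_n = √(k/m) = √(7980/10.5) = √760.0 = 27.57 rad/s.
f_n = ω_n/(2π) = 27.57/6.283 = 4.388 Hz.

4.39 Hz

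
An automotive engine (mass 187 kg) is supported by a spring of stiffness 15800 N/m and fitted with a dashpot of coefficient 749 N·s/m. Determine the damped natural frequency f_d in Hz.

1.43 Hz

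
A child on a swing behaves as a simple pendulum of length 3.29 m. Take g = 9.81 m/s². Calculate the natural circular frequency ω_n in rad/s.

For a simple pendulum ω_n = √(g/L) = √(9.81/3.29) = √2.982 = 1.727 rad/s.

1.73 rad/s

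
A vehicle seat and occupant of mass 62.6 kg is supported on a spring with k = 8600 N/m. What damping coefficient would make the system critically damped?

c_c = 2√(k·m) = 2√(8600 × 62.6) = 2 × 733.7 = 1467 N·s/m.

1470 N·s/m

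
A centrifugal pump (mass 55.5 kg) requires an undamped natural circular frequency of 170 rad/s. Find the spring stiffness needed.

k = m·ω_n² = 55.5 × 170.0² = 55.5 × 28900 = 1604000 N/m.

1600000 N/m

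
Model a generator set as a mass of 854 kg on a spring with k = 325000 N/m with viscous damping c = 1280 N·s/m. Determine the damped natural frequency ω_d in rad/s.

ω_n = √(k/m) = √(325000/854) = 19.51 rad/s.
Critical damping c_c = 2√(k·m) = 2√(325000 × 854) = 33320 N·s/m, so ζ = c/c_c = 1280/33320 = 0.03842.
ω_d = ω_n√(1 − ζ²) = 19.51 × √(1 − 0.00148) = 19.49 rad/s.

19.5 rad/s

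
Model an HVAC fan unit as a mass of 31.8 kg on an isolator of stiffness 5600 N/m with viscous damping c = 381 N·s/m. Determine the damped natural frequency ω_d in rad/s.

11.8 rad/s

ω_n = √(k/m) = √(5600/31.8) = 13.27 rad/s.
Critical damping c_c = 2√(k·m) = 2√(5600 × 31.8) = 844.0 N·s/m, so ζ = c/c_c = 381/844.0 = 0.4514.
ω_d = ω_n√(1 − ζ²) = 13.27 × √(1 − 0.204) = 11.84 rad/s.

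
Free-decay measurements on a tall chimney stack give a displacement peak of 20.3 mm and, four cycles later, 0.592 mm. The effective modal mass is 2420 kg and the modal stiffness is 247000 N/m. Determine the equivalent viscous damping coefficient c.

6810 N·s/m

Logarithmic decrement δ = (1/n)·ln(x₀/x_n) = (1/4)·ln(20.3/0.592) = (1/4)·ln(34.29) = 0.8837.
ζ = δ/√(4π² + δ²) = 0.8837/√(39.48 + 0.781) = 0.8837/6.345 = 0.1393.
c = ζ · 2√(km) = 0.1393 × 2√(247000 × 2420) = 0.1393 × 48900 = 6810 N·s/m.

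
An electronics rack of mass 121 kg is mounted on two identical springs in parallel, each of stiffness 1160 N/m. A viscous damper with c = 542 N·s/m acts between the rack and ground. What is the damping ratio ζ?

0.511

Parallel springs add: k_eq = 2 × 1160 = 2320 N/m.
ω_n = √(k_eq/m) = √(2320/121) = 4.379 rad/s.
Critical damping c_c = 2√(k_eq·m) = 2√(2320 × 121) = 1060 N·s/m, so ζ = c/c_c = 542/1060 = 0.5115.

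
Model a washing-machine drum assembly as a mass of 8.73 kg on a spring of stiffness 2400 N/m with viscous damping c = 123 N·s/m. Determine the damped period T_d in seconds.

0.419 s

ω_n = √(k/m) = √(2400/8.73) = 16.58 rad/s.
Critical damping c_c = 2√(k·m) = 2√(2400 × 8.73) = 289.5 N·s/m, so ζ = c/c_c = 123/289.5 = 0.4249.
ω_d = ω_n√(1 − ζ²) = 16.58 × √(1 − 0.181) = 15.01 rad/s.
T_d = 2π/ω_d = 0.4186 s.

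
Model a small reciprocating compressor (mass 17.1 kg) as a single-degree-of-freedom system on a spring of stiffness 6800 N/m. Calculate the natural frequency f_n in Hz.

3.17 Hz

ω_n = √(k/m) = √(6800/17.1) = √397.7 = 19.94 rad/s.
f_n = ω_n/(2π) = 19.94/6.283 = 3.174 Hz.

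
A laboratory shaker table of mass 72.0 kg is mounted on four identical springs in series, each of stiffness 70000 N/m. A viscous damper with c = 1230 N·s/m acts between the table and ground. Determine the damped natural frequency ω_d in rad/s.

13.0 rad/s

Series springs: 1/k_eq = 4/70000, so k_eq = 70000/4 = 17500 N/m.
ω_n = √(k_eq/m) = √(17500/72.0) = 15.59 rad/s.
Critical damping c_c = 2√(k_eq·m) = 2√(17500 × 72.0) = 2245 N·s/m, so ζ = c/c_c = 1230/2245 = 0.5479.
ω_d = ω_n√(1 − ζ²) = 15.59 × √(1 − 0.300) = 13.04 rad/s.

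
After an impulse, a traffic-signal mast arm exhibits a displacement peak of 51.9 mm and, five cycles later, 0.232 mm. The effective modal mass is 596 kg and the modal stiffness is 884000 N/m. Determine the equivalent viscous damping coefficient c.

Logarithmic decrement δ = (1/n)·ln(x₀/x_n) = (1/5)·ln(51.9/0.232) = (1/5)·ln(223.7) = 1.082.
ζ = δ/√(4π² + δ²) = 1.082/√(39.48 + 1.17) = 1.082/6.376 = 0.1697.
c = ζ · 2√(km) = 0.1697 × 2√(884000 × 596) = 0.1697 × 45910 = 7791 N·s/m.

7790 N·s/m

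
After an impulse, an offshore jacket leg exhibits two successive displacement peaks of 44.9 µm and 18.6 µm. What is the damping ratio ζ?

Logarithmic decrement δ = (1/n)·ln(x₀/x_n) = (1/1)·ln(44.9/18.6) = (1/1)·ln(2.414) = 0.8813.
ζ = δ/√(4π² + δ²) = 0.8813/√(39.48 + 0.777) = 0.8813/6.345 = 0.1389.

0.139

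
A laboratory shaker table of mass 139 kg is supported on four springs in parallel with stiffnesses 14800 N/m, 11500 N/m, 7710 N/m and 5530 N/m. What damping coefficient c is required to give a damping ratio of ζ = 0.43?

2020 N·s/m

Parallel springs add: k_eq = 14800 + 11500 + 7710 + 5530 = 39540 N/m.
c_c = 2√(k_eq·m) = 2√(39540 × 139) = 4689 N·s/m.
c = ζ·c_c = 0.43 × 4689 = 2016 N·s/m.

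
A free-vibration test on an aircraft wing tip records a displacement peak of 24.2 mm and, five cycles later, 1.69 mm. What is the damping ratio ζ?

0.0844

Logarithmic decrement δ = (1/n)·ln(x₀/x_n) = (1/5)·ln(24.2/1.69) = (1/5)·ln(14.32) = 0.5323.
ζ = δ/√(4π² + δ²) = 0.5323/√(39.48 + 0.283) = 0.5323/6.306 = 0.08442.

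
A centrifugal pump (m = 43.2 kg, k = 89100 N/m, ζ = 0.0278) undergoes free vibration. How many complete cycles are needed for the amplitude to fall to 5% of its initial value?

Logarithmic decrement δ = 2πζ/√(1 − ζ²) = 2π × 0.02780/√(1 − 0.000773) = 0.1747.
x_n/x₀ = e^(−nδ) ≤ 0.05; take ln: n ≥ ln(1/0.05)/δ = 2.996/0.1747 = 17.14.
So 18 complete cycles are required.

18 cycles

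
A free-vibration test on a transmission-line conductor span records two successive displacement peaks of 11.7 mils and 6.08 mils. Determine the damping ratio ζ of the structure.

0.104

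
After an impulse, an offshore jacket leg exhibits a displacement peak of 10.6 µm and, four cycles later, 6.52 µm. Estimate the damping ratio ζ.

Logarithmic decrement δ = (1/n)·ln(x₀/x_n) = (1/4)·ln(10.6/6.52) = (1/4)·ln(1.626) = 0.1215.
ζ = δ/√(4π² + δ²) = 0.1215/√(39.48 + 0.0148) = 0.1215/6.284 = 0.01933.

0.0193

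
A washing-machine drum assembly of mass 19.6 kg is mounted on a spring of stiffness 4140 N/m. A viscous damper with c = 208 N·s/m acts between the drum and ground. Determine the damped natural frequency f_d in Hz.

2.15 Hz

ω_n = √(k/m) = √(4140/19.6) = 14.53 rad/s.
Critical damping c_c = 2√(k·m) = 2√(4140 × 19.6) = 569.7 N·s/m, so ζ = c/c_c = 208/569.7 = 0.3651.
ω_d = ω_n√(1 − ζ²) = 14.53 × √(1 − 0.133) = 13.53 rad/s.
f_d = ω_d/(2π) = 2.153 Hz.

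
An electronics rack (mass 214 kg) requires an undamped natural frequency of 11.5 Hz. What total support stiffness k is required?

ω_n = 2πf_n = 2π × 11.5 = 72.26 rad/s.
k = m·ω_n² = 214 × 72.26² = 214 × 5221 = 1117000 N/m.

1120000 N/m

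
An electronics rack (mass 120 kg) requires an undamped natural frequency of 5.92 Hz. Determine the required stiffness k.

ω_n = 2πf_n = 2π × 5.92 = 37.20 rad/s.
k = m·ω_n² = 120 × 37.20² = 120 × 1384 = 166000 N/m.

166000 N/m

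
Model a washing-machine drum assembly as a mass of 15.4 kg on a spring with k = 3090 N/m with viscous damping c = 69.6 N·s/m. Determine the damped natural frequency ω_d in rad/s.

ω_n = √(k/m) = √(3090/15.4) = 14.17 rad/s.
Critical damping c_c = 2√(k·m) = 2√(3090 × 15.4) = 436.3 N·s/m, so ζ = c/c_c = 69.6/436.3 = 0.1595.
ω_d = ω_n√(1 − ζ²) = 14.17 × √(1 − 0.0254) = 13.98 rad/s.

14.0 rad/s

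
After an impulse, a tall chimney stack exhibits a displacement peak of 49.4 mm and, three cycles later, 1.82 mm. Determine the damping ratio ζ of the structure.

Logarithmic decrement δ = (1/n)·ln(x₀/x_n) = (1/3)·ln(49.4/1.82) = (1/3)·ln(27.14) = 1.100.
ζ = δ/√(4π² + δ²) = 1.100/√(39.48 + 1.21) = 1.100/6.379 = 0.1725.

0.173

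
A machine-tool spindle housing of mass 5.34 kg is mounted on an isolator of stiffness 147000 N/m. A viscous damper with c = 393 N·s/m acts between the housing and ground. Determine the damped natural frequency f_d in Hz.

25.7 Hz

ω_n = √(k/m) = √(147000/5.34) = 165.9 rad/s.
Critical damping c_c = 2√(k·m) = 2√(147000 × 5.34) = 1772 N·s/m, so ζ = c/c_c = 393/1772 = 0.2218.
ω_d = ω_n√(1 − ζ²) = 165.9 × √(1 − 0.0492) = 161.8 rad/s.
f_d = ω_d/(2π) = 25.75 Hz.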